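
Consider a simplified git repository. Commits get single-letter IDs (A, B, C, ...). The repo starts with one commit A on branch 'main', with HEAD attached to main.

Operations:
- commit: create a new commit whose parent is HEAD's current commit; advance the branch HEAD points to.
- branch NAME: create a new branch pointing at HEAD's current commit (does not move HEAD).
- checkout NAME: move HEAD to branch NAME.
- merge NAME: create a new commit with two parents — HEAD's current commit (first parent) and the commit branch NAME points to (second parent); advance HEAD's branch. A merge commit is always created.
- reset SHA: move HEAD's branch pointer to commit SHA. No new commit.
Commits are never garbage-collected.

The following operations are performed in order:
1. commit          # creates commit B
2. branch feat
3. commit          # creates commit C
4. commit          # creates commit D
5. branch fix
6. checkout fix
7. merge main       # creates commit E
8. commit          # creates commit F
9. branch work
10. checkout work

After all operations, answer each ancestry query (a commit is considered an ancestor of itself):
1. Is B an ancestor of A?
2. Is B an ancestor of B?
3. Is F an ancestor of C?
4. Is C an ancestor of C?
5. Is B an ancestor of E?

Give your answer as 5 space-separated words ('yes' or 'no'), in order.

After op 1 (commit): HEAD=main@B [main=B]
After op 2 (branch): HEAD=main@B [feat=B main=B]
After op 3 (commit): HEAD=main@C [feat=B main=C]
After op 4 (commit): HEAD=main@D [feat=B main=D]
After op 5 (branch): HEAD=main@D [feat=B fix=D main=D]
After op 6 (checkout): HEAD=fix@D [feat=B fix=D main=D]
After op 7 (merge): HEAD=fix@E [feat=B fix=E main=D]
After op 8 (commit): HEAD=fix@F [feat=B fix=F main=D]
After op 9 (branch): HEAD=fix@F [feat=B fix=F main=D work=F]
After op 10 (checkout): HEAD=work@F [feat=B fix=F main=D work=F]
ancestors(A) = {A}; B in? no
ancestors(B) = {A,B}; B in? yes
ancestors(C) = {A,B,C}; F in? no
ancestors(C) = {A,B,C}; C in? yes
ancestors(E) = {A,B,C,D,E}; B in? yes

Answer: no yes no yes yes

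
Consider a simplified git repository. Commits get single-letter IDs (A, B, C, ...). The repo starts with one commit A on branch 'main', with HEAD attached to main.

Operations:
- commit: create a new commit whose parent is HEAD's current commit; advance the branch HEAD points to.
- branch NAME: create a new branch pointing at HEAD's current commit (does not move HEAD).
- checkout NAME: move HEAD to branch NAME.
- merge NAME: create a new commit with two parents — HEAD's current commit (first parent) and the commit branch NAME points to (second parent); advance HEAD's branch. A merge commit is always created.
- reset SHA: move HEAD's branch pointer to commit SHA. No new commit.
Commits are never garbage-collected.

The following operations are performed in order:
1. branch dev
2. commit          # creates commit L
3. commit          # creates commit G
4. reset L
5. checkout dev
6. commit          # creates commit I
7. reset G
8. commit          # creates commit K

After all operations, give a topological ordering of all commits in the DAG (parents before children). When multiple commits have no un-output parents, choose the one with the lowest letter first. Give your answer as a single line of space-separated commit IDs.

Answer: A I L G K

Derivation:
After op 1 (branch): HEAD=main@A [dev=A main=A]
After op 2 (commit): HEAD=main@L [dev=A main=L]
After op 3 (commit): HEAD=main@G [dev=A main=G]
After op 4 (reset): HEAD=main@L [dev=A main=L]
After op 5 (checkout): HEAD=dev@A [dev=A main=L]
After op 6 (commit): HEAD=dev@I [dev=I main=L]
After op 7 (reset): HEAD=dev@G [dev=G main=L]
After op 8 (commit): HEAD=dev@K [dev=K main=L]
commit A: parents=[]
commit G: parents=['L']
commit I: parents=['A']
commit K: parents=['G']
commit L: parents=['A']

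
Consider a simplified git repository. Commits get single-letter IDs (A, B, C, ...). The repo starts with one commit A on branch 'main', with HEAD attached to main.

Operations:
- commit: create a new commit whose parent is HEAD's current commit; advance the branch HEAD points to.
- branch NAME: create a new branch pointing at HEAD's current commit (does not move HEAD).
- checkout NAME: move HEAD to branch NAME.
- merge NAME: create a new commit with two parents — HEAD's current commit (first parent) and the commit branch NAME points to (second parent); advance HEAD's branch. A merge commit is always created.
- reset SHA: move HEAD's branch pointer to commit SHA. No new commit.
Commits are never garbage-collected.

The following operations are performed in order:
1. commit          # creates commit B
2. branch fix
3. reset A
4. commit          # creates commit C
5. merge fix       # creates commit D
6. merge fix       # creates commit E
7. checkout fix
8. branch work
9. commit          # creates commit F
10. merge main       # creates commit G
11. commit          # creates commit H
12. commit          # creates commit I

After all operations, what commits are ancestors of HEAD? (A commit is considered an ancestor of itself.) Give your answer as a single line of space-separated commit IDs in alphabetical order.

After op 1 (commit): HEAD=main@B [main=B]
After op 2 (branch): HEAD=main@B [fix=B main=B]
After op 3 (reset): HEAD=main@A [fix=B main=A]
After op 4 (commit): HEAD=main@C [fix=B main=C]
After op 5 (merge): HEAD=main@D [fix=B main=D]
After op 6 (merge): HEAD=main@E [fix=B main=E]
After op 7 (checkout): HEAD=fix@B [fix=B main=E]
After op 8 (branch): HEAD=fix@B [fix=B main=E work=B]
After op 9 (commit): HEAD=fix@F [fix=F main=E work=B]
After op 10 (merge): HEAD=fix@G [fix=G main=E work=B]
After op 11 (commit): HEAD=fix@H [fix=H main=E work=B]
After op 12 (commit): HEAD=fix@I [fix=I main=E work=B]

Answer: A B C D E F G H I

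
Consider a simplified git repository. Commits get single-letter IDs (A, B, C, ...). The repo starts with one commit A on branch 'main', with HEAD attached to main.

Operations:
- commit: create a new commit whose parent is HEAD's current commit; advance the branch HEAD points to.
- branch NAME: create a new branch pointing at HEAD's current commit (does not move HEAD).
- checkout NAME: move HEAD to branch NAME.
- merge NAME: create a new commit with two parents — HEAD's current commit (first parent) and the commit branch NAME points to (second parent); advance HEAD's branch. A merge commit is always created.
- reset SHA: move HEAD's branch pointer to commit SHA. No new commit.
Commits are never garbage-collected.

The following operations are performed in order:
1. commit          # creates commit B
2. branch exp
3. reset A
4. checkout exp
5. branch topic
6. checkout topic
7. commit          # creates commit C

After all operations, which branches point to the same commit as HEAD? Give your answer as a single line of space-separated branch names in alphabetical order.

Answer: topic

Derivation:
After op 1 (commit): HEAD=main@B [main=B]
After op 2 (branch): HEAD=main@B [exp=B main=B]
After op 3 (reset): HEAD=main@A [exp=B main=A]
After op 4 (checkout): HEAD=exp@B [exp=B main=A]
After op 5 (branch): HEAD=exp@B [exp=B main=A topic=B]
After op 6 (checkout): HEAD=topic@B [exp=B main=A topic=B]
After op 7 (commit): HEAD=topic@C [exp=B main=A topic=C]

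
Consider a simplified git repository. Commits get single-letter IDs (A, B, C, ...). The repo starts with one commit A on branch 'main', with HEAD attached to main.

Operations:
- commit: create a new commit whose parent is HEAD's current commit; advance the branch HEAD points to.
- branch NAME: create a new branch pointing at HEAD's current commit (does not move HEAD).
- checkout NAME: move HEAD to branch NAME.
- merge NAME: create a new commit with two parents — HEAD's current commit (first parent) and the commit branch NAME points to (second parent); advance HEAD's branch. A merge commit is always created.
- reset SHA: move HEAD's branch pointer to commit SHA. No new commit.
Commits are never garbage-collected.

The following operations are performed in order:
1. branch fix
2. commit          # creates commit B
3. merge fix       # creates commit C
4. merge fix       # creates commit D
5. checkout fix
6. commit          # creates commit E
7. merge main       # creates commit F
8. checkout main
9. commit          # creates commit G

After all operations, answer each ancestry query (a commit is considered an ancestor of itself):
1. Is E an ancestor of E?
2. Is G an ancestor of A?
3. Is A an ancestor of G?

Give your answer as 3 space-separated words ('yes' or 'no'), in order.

Answer: yes no yes

Derivation:
After op 1 (branch): HEAD=main@A [fix=A main=A]
After op 2 (commit): HEAD=main@B [fix=A main=B]
After op 3 (merge): HEAD=main@C [fix=A main=C]
After op 4 (merge): HEAD=main@D [fix=A main=D]
After op 5 (checkout): HEAD=fix@A [fix=A main=D]
After op 6 (commit): HEAD=fix@E [fix=E main=D]
After op 7 (merge): HEAD=fix@F [fix=F main=D]
After op 8 (checkout): HEAD=main@D [fix=F main=D]
After op 9 (commit): HEAD=main@G [fix=F main=G]
ancestors(E) = {A,E}; E in? yes
ancestors(A) = {A}; G in? no
ancestors(G) = {A,B,C,D,G}; A in? yes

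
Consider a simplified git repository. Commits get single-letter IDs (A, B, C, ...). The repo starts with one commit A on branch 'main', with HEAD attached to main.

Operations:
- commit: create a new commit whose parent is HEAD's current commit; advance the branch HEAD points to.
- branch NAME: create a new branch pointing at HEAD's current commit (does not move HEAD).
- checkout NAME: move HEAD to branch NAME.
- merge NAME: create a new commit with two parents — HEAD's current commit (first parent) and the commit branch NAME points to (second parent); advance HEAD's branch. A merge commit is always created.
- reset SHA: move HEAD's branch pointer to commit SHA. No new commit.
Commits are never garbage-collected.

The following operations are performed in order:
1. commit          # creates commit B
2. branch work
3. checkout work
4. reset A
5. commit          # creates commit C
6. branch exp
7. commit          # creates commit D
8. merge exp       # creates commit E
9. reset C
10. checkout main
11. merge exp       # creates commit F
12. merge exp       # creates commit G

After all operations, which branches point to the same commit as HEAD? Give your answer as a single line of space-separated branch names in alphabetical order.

Answer: main

Derivation:
After op 1 (commit): HEAD=main@B [main=B]
After op 2 (branch): HEAD=main@B [main=B work=B]
After op 3 (checkout): HEAD=work@B [main=B work=B]
After op 4 (reset): HEAD=work@A [main=B work=A]
After op 5 (commit): HEAD=work@C [main=B work=C]
After op 6 (branch): HEAD=work@C [exp=C main=B work=C]
After op 7 (commit): HEAD=work@D [exp=C main=B work=D]
After op 8 (merge): HEAD=work@E [exp=C main=B work=E]
After op 9 (reset): HEAD=work@C [exp=C main=B work=C]
After op 10 (checkout): HEAD=main@B [exp=C main=B work=C]
After op 11 (merge): HEAD=main@F [exp=C main=F work=C]
After op 12 (merge): HEAD=main@G [exp=C main=G work=C]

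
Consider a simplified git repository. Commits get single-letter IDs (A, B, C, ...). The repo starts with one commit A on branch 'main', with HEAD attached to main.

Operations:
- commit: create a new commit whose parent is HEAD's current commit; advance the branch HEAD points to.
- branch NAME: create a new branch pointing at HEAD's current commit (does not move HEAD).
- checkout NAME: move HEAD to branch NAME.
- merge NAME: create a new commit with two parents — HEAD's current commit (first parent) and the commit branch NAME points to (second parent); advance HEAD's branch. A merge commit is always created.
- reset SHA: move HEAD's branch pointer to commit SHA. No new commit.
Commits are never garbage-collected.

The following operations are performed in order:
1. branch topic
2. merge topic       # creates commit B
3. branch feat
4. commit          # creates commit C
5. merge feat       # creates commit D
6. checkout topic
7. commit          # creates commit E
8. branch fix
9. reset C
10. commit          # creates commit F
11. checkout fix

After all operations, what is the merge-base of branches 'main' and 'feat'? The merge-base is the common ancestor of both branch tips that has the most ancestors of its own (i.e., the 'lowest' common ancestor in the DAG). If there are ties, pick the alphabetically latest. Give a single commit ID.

Answer: B

Derivation:
After op 1 (branch): HEAD=main@A [main=A topic=A]
After op 2 (merge): HEAD=main@B [main=B topic=A]
After op 3 (branch): HEAD=main@B [feat=B main=B topic=A]
After op 4 (commit): HEAD=main@C [feat=B main=C topic=A]
After op 5 (merge): HEAD=main@D [feat=B main=D topic=A]
After op 6 (checkout): HEAD=topic@A [feat=B main=D topic=A]
After op 7 (commit): HEAD=topic@E [feat=B main=D topic=E]
After op 8 (branch): HEAD=topic@E [feat=B fix=E main=D topic=E]
After op 9 (reset): HEAD=topic@C [feat=B fix=E main=D topic=C]
After op 10 (commit): HEAD=topic@F [feat=B fix=E main=D topic=F]
After op 11 (checkout): HEAD=fix@E [feat=B fix=E main=D topic=F]
ancestors(main=D): ['A', 'B', 'C', 'D']
ancestors(feat=B): ['A', 'B']
common: ['A', 'B']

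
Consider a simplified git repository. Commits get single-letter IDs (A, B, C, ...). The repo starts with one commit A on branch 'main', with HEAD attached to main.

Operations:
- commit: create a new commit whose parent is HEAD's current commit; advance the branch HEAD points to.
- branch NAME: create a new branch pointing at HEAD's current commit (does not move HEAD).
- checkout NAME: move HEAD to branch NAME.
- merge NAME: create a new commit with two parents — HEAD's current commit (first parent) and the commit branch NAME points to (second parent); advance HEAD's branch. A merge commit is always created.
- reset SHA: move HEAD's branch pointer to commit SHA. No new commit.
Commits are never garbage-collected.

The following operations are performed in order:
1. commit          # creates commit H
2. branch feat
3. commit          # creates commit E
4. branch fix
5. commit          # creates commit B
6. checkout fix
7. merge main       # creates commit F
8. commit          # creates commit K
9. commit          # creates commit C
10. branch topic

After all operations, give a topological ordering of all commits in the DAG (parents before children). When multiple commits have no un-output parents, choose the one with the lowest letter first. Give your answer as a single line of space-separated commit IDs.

Answer: A H E B F K C

Derivation:
After op 1 (commit): HEAD=main@H [main=H]
After op 2 (branch): HEAD=main@H [feat=H main=H]
After op 3 (commit): HEAD=main@E [feat=H main=E]
After op 4 (branch): HEAD=main@E [feat=H fix=E main=E]
After op 5 (commit): HEAD=main@B [feat=H fix=E main=B]
After op 6 (checkout): HEAD=fix@E [feat=H fix=E main=B]
After op 7 (merge): HEAD=fix@F [feat=H fix=F main=B]
After op 8 (commit): HEAD=fix@K [feat=H fix=K main=B]
After op 9 (commit): HEAD=fix@C [feat=H fix=C main=B]
After op 10 (branch): HEAD=fix@C [feat=H fix=C main=B topic=C]
commit A: parents=[]
commit B: parents=['E']
commit C: parents=['K']
commit E: parents=['H']
commit F: parents=['E', 'B']
commit H: parents=['A']
commit K: parents=['F']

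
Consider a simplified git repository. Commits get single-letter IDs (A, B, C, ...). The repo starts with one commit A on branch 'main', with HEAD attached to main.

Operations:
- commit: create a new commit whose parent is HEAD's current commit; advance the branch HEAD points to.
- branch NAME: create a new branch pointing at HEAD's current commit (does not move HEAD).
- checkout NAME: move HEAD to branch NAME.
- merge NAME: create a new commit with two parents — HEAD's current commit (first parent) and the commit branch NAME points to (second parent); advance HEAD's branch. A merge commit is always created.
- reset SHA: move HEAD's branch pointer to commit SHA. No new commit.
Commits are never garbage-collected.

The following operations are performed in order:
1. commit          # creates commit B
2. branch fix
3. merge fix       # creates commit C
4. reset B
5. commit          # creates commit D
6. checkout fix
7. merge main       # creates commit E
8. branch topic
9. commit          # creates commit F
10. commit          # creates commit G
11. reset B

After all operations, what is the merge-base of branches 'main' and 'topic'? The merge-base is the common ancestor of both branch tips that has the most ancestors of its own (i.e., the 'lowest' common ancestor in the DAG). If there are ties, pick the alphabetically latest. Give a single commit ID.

After op 1 (commit): HEAD=main@B [main=B]
After op 2 (branch): HEAD=main@B [fix=B main=B]
After op 3 (merge): HEAD=main@C [fix=B main=C]
After op 4 (reset): HEAD=main@B [fix=B main=B]
After op 5 (commit): HEAD=main@D [fix=B main=D]
After op 6 (checkout): HEAD=fix@B [fix=B main=D]
After op 7 (merge): HEAD=fix@E [fix=E main=D]
After op 8 (branch): HEAD=fix@E [fix=E main=D topic=E]
After op 9 (commit): HEAD=fix@F [fix=F main=D topic=E]
After op 10 (commit): HEAD=fix@G [fix=G main=D topic=E]
After op 11 (reset): HEAD=fix@B [fix=B main=D topic=E]
ancestors(main=D): ['A', 'B', 'D']
ancestors(topic=E): ['A', 'B', 'D', 'E']
common: ['A', 'B', 'D']

Answer: D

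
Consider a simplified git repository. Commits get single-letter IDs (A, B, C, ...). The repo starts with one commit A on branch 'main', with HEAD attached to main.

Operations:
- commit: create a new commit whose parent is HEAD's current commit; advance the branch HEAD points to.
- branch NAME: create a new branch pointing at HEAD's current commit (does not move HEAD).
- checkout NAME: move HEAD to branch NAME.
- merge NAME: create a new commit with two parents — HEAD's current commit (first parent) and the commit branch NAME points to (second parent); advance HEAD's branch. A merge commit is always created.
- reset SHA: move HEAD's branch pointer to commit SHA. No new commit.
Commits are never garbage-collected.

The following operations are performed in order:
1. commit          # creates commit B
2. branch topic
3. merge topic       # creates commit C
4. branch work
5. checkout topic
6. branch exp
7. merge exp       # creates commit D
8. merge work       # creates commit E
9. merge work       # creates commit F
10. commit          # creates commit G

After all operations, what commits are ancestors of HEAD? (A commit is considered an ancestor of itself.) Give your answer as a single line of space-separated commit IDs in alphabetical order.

After op 1 (commit): HEAD=main@B [main=B]
After op 2 (branch): HEAD=main@B [main=B topic=B]
After op 3 (merge): HEAD=main@C [main=C topic=B]
After op 4 (branch): HEAD=main@C [main=C topic=B work=C]
After op 5 (checkout): HEAD=topic@B [main=C topic=B work=C]
After op 6 (branch): HEAD=topic@B [exp=B main=C topic=B work=C]
After op 7 (merge): HEAD=topic@D [exp=B main=C topic=D work=C]
After op 8 (merge): HEAD=topic@E [exp=B main=C topic=E work=C]
After op 9 (merge): HEAD=topic@F [exp=B main=C topic=F work=C]
After op 10 (commit): HEAD=topic@G [exp=B main=C topic=G work=C]

Answer: A B C D E F G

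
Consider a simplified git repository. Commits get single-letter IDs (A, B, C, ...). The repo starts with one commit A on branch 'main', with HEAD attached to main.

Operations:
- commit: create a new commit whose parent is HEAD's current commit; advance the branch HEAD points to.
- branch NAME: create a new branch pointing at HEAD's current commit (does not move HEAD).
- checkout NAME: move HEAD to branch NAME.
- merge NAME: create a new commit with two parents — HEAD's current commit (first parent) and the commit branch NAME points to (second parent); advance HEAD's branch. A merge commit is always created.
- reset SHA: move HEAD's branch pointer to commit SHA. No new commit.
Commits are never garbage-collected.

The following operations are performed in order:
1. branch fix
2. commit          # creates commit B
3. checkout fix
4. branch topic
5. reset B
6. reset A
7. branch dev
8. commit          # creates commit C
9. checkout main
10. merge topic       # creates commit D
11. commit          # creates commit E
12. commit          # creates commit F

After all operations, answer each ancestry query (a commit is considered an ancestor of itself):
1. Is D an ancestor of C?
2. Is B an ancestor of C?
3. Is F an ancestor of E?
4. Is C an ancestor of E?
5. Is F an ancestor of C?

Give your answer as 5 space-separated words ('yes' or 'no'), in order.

Answer: no no no no no

Derivation:
After op 1 (branch): HEAD=main@A [fix=A main=A]
After op 2 (commit): HEAD=main@B [fix=A main=B]
After op 3 (checkout): HEAD=fix@A [fix=A main=B]
After op 4 (branch): HEAD=fix@A [fix=A main=B topic=A]
After op 5 (reset): HEAD=fix@B [fix=B main=B topic=A]
After op 6 (reset): HEAD=fix@A [fix=A main=B topic=A]
After op 7 (branch): HEAD=fix@A [dev=A fix=A main=B topic=A]
After op 8 (commit): HEAD=fix@C [dev=A fix=C main=B topic=A]
After op 9 (checkout): HEAD=main@B [dev=A fix=C main=B topic=A]
After op 10 (merge): HEAD=main@D [dev=A fix=C main=D topic=A]
After op 11 (commit): HEAD=main@E [dev=A fix=C main=E topic=A]
After op 12 (commit): HEAD=main@F [dev=A fix=C main=F topic=A]
ancestors(C) = {A,C}; D in? no
ancestors(C) = {A,C}; B in? no
ancestors(E) = {A,B,D,E}; F in? no
ancestors(E) = {A,B,D,E}; C in? no
ancestors(C) = {A,C}; F in? no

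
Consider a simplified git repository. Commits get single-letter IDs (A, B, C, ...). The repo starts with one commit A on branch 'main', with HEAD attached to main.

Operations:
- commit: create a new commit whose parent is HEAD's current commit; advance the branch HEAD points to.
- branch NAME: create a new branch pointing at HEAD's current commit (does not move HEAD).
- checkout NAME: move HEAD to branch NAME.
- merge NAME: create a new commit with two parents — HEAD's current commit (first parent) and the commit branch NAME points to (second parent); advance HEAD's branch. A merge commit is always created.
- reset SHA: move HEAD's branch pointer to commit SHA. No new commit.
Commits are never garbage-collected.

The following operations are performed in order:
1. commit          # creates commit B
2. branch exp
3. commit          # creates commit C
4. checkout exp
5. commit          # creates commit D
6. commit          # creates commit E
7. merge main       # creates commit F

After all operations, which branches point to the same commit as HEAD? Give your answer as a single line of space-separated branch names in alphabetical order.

Answer: exp

Derivation:
After op 1 (commit): HEAD=main@B [main=B]
After op 2 (branch): HEAD=main@B [exp=B main=B]
After op 3 (commit): HEAD=main@C [exp=B main=C]
After op 4 (checkout): HEAD=exp@B [exp=B main=C]
After op 5 (commit): HEAD=exp@D [exp=D main=C]
After op 6 (commit): HEAD=exp@E [exp=E main=C]
After op 7 (merge): HEAD=exp@F [exp=F main=C]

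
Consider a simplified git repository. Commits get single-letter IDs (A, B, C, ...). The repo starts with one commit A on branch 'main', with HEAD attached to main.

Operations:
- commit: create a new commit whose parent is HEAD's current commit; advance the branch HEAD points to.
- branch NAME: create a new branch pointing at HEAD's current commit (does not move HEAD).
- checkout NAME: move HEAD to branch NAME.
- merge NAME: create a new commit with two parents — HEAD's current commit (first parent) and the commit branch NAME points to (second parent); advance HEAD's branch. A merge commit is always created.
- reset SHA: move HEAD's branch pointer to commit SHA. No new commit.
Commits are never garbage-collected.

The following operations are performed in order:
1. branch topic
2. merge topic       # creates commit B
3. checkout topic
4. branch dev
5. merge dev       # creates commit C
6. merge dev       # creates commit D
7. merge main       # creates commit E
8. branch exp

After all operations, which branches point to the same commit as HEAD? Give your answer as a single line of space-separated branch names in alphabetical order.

After op 1 (branch): HEAD=main@A [main=A topic=A]
After op 2 (merge): HEAD=main@B [main=B topic=A]
After op 3 (checkout): HEAD=topic@A [main=B topic=A]
After op 4 (branch): HEAD=topic@A [dev=A main=B topic=A]
After op 5 (merge): HEAD=topic@C [dev=A main=B topic=C]
After op 6 (merge): HEAD=topic@D [dev=A main=B topic=D]
After op 7 (merge): HEAD=topic@E [dev=A main=B topic=E]
After op 8 (branch): HEAD=topic@E [dev=A exp=E main=B topic=E]

Answer: exp topic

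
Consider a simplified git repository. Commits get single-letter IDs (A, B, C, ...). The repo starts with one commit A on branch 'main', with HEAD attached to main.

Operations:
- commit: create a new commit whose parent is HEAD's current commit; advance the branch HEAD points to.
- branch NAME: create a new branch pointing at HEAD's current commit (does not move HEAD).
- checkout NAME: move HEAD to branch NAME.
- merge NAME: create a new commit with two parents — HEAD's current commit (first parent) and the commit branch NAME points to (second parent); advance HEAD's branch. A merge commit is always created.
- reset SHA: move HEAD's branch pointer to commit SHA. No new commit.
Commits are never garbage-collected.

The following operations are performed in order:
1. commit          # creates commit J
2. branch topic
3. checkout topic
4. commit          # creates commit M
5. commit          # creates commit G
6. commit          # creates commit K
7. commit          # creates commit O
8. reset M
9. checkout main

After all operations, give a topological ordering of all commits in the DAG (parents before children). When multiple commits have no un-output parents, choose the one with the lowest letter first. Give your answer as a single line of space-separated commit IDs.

After op 1 (commit): HEAD=main@J [main=J]
After op 2 (branch): HEAD=main@J [main=J topic=J]
After op 3 (checkout): HEAD=topic@J [main=J topic=J]
After op 4 (commit): HEAD=topic@M [main=J topic=M]
After op 5 (commit): HEAD=topic@G [main=J topic=G]
After op 6 (commit): HEAD=topic@K [main=J topic=K]
After op 7 (commit): HEAD=topic@O [main=J topic=O]
After op 8 (reset): HEAD=topic@M [main=J topic=M]
After op 9 (checkout): HEAD=main@J [main=J topic=M]
commit A: parents=[]
commit G: parents=['M']
commit J: parents=['A']
commit K: parents=['G']
commit M: parents=['J']
commit O: parents=['K']

Answer: A J M G K O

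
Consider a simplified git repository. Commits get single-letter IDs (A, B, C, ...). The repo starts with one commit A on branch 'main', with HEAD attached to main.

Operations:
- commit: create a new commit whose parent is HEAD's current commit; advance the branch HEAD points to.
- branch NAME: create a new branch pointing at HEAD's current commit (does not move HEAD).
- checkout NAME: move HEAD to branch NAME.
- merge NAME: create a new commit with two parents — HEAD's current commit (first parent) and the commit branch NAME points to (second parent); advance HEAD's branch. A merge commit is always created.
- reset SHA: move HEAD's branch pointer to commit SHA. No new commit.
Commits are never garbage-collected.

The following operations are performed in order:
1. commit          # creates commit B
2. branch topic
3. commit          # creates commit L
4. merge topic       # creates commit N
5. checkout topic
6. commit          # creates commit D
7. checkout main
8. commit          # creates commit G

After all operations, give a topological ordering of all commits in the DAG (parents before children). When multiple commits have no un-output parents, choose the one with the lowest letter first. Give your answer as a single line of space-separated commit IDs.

After op 1 (commit): HEAD=main@B [main=B]
After op 2 (branch): HEAD=main@B [main=B topic=B]
After op 3 (commit): HEAD=main@L [main=L topic=B]
After op 4 (merge): HEAD=main@N [main=N topic=B]
After op 5 (checkout): HEAD=topic@B [main=N topic=B]
After op 6 (commit): HEAD=topic@D [main=N topic=D]
After op 7 (checkout): HEAD=main@N [main=N topic=D]
After op 8 (commit): HEAD=main@G [main=G topic=D]
commit A: parents=[]
commit B: parents=['A']
commit D: parents=['B']
commit G: parents=['N']
commit L: parents=['B']
commit N: parents=['L', 'B']

Answer: A B D L N G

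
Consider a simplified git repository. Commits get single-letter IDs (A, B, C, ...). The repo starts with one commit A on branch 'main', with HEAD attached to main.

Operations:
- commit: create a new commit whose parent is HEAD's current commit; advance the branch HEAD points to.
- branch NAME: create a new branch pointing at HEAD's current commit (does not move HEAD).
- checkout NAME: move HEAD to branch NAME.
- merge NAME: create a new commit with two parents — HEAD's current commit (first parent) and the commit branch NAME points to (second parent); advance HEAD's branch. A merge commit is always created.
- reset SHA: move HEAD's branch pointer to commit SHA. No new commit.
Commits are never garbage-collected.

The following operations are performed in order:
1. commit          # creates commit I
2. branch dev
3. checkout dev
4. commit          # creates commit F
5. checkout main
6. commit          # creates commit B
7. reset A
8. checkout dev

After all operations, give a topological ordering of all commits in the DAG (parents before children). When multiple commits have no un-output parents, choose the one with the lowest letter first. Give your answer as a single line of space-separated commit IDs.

After op 1 (commit): HEAD=main@I [main=I]
After op 2 (branch): HEAD=main@I [dev=I main=I]
After op 3 (checkout): HEAD=dev@I [dev=I main=I]
After op 4 (commit): HEAD=dev@F [dev=F main=I]
After op 5 (checkout): HEAD=main@I [dev=F main=I]
After op 6 (commit): HEAD=main@B [dev=F main=B]
After op 7 (reset): HEAD=main@A [dev=F main=A]
After op 8 (checkout): HEAD=dev@F [dev=F main=A]
commit A: parents=[]
commit B: parents=['I']
commit F: parents=['I']
commit I: parents=['A']

Answer: A I B F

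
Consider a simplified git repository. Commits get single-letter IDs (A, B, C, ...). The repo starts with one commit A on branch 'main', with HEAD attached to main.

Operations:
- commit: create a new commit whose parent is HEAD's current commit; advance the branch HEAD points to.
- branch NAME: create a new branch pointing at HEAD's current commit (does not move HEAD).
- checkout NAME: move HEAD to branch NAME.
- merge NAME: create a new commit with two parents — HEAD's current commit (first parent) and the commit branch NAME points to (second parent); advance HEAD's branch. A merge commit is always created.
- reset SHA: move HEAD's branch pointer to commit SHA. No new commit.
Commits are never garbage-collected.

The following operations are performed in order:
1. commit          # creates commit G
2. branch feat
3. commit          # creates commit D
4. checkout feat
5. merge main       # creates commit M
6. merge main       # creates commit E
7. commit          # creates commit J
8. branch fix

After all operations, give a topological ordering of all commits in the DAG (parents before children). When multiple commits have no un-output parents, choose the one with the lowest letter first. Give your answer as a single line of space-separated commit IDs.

After op 1 (commit): HEAD=main@G [main=G]
After op 2 (branch): HEAD=main@G [feat=G main=G]
After op 3 (commit): HEAD=main@D [feat=G main=D]
After op 4 (checkout): HEAD=feat@G [feat=G main=D]
After op 5 (merge): HEAD=feat@M [feat=M main=D]
After op 6 (merge): HEAD=feat@E [feat=E main=D]
After op 7 (commit): HEAD=feat@J [feat=J main=D]
After op 8 (branch): HEAD=feat@J [feat=J fix=J main=D]
commit A: parents=[]
commit D: parents=['G']
commit E: parents=['M', 'D']
commit G: parents=['A']
commit J: parents=['E']
commit M: parents=['G', 'D']

Answer: A G D M E J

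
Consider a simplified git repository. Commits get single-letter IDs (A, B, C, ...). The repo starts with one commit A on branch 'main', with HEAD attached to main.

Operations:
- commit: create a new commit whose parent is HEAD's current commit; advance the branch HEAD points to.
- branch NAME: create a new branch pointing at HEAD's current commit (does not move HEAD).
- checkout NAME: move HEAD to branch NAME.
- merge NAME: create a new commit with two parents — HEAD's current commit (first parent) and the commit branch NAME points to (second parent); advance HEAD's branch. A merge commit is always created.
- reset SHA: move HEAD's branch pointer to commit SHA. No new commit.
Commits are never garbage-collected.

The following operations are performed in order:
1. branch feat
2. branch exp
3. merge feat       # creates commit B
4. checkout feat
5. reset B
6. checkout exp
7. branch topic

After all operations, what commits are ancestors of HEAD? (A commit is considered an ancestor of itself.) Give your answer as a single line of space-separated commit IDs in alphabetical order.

After op 1 (branch): HEAD=main@A [feat=A main=A]
After op 2 (branch): HEAD=main@A [exp=A feat=A main=A]
After op 3 (merge): HEAD=main@B [exp=A feat=A main=B]
After op 4 (checkout): HEAD=feat@A [exp=A feat=A main=B]
After op 5 (reset): HEAD=feat@B [exp=A feat=B main=B]
After op 6 (checkout): HEAD=exp@A [exp=A feat=B main=B]
After op 7 (branch): HEAD=exp@A [exp=A feat=B main=B topic=A]

Answer: A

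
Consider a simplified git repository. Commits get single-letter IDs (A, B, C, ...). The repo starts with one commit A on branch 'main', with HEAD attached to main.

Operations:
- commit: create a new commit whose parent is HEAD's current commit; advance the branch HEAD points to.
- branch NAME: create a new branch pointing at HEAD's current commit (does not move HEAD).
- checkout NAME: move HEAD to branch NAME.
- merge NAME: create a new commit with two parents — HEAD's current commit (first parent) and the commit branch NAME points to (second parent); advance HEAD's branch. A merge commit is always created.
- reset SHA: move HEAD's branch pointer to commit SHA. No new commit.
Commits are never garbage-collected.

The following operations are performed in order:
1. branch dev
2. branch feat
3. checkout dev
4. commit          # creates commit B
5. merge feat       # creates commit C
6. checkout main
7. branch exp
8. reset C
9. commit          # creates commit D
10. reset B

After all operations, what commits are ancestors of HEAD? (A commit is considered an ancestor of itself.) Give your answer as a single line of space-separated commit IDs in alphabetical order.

Answer: A B

Derivation:
After op 1 (branch): HEAD=main@A [dev=A main=A]
After op 2 (branch): HEAD=main@A [dev=A feat=A main=A]
After op 3 (checkout): HEAD=dev@A [dev=A feat=A main=A]
After op 4 (commit): HEAD=dev@B [dev=B feat=A main=A]
After op 5 (merge): HEAD=dev@C [dev=C feat=A main=A]
After op 6 (checkout): HEAD=main@A [dev=C feat=A main=A]
After op 7 (branch): HEAD=main@A [dev=C exp=A feat=A main=A]
After op 8 (reset): HEAD=main@C [dev=C exp=A feat=A main=C]
After op 9 (commit): HEAD=main@D [dev=C exp=A feat=A main=D]
After op 10 (reset): HEAD=main@B [dev=C exp=A feat=A main=B]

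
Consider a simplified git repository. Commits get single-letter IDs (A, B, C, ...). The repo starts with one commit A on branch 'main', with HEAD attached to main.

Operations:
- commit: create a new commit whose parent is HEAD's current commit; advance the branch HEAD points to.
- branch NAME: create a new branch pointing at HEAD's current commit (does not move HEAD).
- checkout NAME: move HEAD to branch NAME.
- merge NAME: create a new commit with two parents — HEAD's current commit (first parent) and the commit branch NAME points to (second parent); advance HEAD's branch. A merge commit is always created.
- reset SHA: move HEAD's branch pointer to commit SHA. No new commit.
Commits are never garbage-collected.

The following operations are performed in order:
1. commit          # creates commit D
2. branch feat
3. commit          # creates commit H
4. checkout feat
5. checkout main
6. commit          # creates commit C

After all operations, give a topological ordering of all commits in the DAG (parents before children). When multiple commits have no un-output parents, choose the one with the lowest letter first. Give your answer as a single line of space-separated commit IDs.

Answer: A D H C

Derivation:
After op 1 (commit): HEAD=main@D [main=D]
After op 2 (branch): HEAD=main@D [feat=D main=D]
After op 3 (commit): HEAD=main@H [feat=D main=H]
After op 4 (checkout): HEAD=feat@D [feat=D main=H]
After op 5 (checkout): HEAD=main@H [feat=D main=H]
After op 6 (commit): HEAD=main@C [feat=D main=C]
commit A: parents=[]
commit C: parents=['H']
commit D: parents=['A']
commit H: parents=['D']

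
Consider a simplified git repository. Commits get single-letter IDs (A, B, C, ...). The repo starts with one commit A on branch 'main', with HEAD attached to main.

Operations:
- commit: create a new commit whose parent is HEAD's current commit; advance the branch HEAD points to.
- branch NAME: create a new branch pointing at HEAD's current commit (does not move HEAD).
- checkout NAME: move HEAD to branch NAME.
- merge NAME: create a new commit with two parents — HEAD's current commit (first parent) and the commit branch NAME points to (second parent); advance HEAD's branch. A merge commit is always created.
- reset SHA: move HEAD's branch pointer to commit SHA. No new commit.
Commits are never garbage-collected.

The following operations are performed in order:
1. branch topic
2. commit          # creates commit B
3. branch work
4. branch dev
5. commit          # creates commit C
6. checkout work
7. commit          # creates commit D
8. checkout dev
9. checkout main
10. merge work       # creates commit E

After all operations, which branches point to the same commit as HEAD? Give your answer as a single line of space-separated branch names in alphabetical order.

After op 1 (branch): HEAD=main@A [main=A topic=A]
After op 2 (commit): HEAD=main@B [main=B topic=A]
After op 3 (branch): HEAD=main@B [main=B topic=A work=B]
After op 4 (branch): HEAD=main@B [dev=B main=B topic=A work=B]
After op 5 (commit): HEAD=main@C [dev=B main=C topic=A work=B]
After op 6 (checkout): HEAD=work@B [dev=B main=C topic=A work=B]
After op 7 (commit): HEAD=work@D [dev=B main=C topic=A work=D]
After op 8 (checkout): HEAD=dev@B [dev=B main=C topic=A work=D]
After op 9 (checkout): HEAD=main@C [dev=B main=C topic=A work=D]
After op 10 (merge): HEAD=main@E [dev=B main=E topic=A work=D]

Answer: main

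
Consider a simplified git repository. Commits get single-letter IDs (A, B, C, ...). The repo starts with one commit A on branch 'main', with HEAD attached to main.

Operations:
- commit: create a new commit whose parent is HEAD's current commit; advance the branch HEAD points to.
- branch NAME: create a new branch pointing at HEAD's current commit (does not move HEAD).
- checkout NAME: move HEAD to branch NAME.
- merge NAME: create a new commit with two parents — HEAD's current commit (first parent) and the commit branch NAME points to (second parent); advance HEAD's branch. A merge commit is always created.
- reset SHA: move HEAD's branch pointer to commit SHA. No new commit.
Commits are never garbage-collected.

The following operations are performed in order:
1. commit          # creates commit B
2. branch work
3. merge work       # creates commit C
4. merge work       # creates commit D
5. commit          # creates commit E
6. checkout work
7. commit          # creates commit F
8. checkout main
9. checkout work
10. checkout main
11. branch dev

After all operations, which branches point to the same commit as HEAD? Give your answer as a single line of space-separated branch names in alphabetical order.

After op 1 (commit): HEAD=main@B [main=B]
After op 2 (branch): HEAD=main@B [main=B work=B]
After op 3 (merge): HEAD=main@C [main=C work=B]
After op 4 (merge): HEAD=main@D [main=D work=B]
After op 5 (commit): HEAD=main@E [main=E work=B]
After op 6 (checkout): HEAD=work@B [main=E work=B]
After op 7 (commit): HEAD=work@F [main=E work=F]
After op 8 (checkout): HEAD=main@E [main=E work=F]
After op 9 (checkout): HEAD=work@F [main=E work=F]
After op 10 (checkout): HEAD=main@E [main=E work=F]
After op 11 (branch): HEAD=main@E [dev=E main=E work=F]

Answer: dev main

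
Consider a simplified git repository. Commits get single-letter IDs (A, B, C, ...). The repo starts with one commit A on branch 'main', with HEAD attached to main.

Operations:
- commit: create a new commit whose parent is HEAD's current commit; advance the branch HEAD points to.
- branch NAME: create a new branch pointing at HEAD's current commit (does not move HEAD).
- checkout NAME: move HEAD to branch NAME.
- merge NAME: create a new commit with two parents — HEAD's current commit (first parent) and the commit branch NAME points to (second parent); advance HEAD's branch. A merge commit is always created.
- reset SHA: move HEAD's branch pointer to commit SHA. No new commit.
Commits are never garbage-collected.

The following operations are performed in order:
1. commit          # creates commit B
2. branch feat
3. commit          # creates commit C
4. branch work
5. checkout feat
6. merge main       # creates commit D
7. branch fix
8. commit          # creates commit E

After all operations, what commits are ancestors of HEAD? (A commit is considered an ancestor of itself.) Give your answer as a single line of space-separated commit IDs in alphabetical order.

After op 1 (commit): HEAD=main@B [main=B]
After op 2 (branch): HEAD=main@B [feat=B main=B]
After op 3 (commit): HEAD=main@C [feat=B main=C]
After op 4 (branch): HEAD=main@C [feat=B main=C work=C]
After op 5 (checkout): HEAD=feat@B [feat=B main=C work=C]
After op 6 (merge): HEAD=feat@D [feat=D main=C work=C]
After op 7 (branch): HEAD=feat@D [feat=D fix=D main=C work=C]
After op 8 (commit): HEAD=feat@E [feat=E fix=D main=C work=C]

Answer: A B C D E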